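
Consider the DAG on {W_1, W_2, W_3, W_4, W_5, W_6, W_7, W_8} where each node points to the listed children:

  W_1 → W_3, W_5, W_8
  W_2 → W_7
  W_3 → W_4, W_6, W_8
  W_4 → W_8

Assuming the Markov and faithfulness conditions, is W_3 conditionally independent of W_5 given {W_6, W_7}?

We examine all 3 paths between W_3 and W_5:
  1. W_3 → W_4 → W_8 ← W_1 → W_5 — W_4:chain[open]; W_8:collider[blocks]; W_1:fork[open] ⇒ blocked
  2. W_3 ← W_1 → W_5 — W_1:fork[open] ⇒ active
  3. W_3 → W_8 ← W_1 → W_5 — W_8:collider[blocks]; W_1:fork[open] ⇒ blocked
Because an active path exists, W_3 and W_5 are not d-separated.

No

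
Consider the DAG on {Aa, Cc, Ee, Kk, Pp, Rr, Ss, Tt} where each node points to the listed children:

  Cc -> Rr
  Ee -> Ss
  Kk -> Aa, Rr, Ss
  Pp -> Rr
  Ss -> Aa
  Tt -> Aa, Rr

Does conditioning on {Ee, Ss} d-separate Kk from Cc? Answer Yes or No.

We examine all 3 paths between Kk and Cc:
Path 1: Kk → Rr ← Cc
  Rr is a collider here and neither Rr nor any of its descendants is conditioned on, so the collider stays closed — the path is blocked at Rr.
Path 2: Kk → Aa ← Tt → Rr ← Cc
  Aa is a collider here and neither Aa nor any of its descendants is conditioned on, so the collider stays closed — the path is blocked at Aa.
Path 3: Kk → Ss → Aa ← Tt → Rr ← Cc
  Ss is a chain here and Ss is conditioned on, so the path is blocked at Ss.
Every path is blocked, so Kk and Cc are d-separated given {Ee, Ss}.

Yes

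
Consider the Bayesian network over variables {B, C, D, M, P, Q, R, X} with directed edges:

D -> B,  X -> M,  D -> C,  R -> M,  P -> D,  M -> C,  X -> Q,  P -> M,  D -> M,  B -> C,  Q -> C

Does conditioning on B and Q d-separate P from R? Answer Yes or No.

Enumerating the 6 paths from P to R and testing each for blocking by {B, Q}:
Path 1: P → M ← R
  M is a collider here and neither M nor any of its descendants is conditioned on, so the collider stays closed — the path is blocked at M.
Path 2: P → D → M ← R
  M is a collider here and neither M nor any of its descendants is conditioned on, so the collider stays closed — the path is blocked at M.
Path 3: P → D → B → C ← M ← R
  B is a chain here and B is conditioned on, so the path is blocked at B.
Path 4: P → D → B → C ← Q ← X → M ← R
  B is a chain here and B is conditioned on, so the path is blocked at B.
Path 5: P → D → C ← M ← R
  C is a collider here and neither C nor any of its descendants is conditioned on, so the collider stays closed — the path is blocked at C.
Path 6: P → D → C ← Q ← X → M ← R
  C is a collider here and neither C nor any of its descendants is conditioned on, so the collider stays closed — the path is blocked at C.
All paths are blocked; P ⊥ R | {B, Q} holds.

Yes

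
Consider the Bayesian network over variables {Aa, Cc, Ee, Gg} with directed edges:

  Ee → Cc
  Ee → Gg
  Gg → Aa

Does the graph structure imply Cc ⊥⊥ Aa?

No

The only undirected path from Cc to Aa is:
Path 1: Cc ← Ee → Gg → Aa
  Ee is a fork and Ee is not conditioned on; Gg is a chain and Gg is not conditioned on — no node blocks this path, so it is active.
Because an active path exists, Cc and Aa are not d-separated.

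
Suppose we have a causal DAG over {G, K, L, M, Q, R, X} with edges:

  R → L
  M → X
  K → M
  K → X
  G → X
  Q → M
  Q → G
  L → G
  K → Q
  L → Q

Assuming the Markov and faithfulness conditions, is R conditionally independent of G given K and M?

No

Enumerating the 6 paths from R to G and testing each for blocking by {K, M}:
Path 1: R → L → Q → G
  L is a chain and L is not conditioned on; Q is a chain and Q is not conditioned on — no node blocks this path, so it is active.
Path 2: R → L → Q → M → X ← G
  M is a chain here and M is conditioned on, so the path is blocked at M.
Path 3: R → L → Q → M ← K → X ← G
  K is a fork here and K is conditioned on, so the path is blocked at K.
Path 4: R → L → Q ← K → X ← G
  K is a fork here and K is conditioned on, so the path is blocked at K.
Path 5: R → L → Q ← K → M → X ← G
  K is a fork here and K is conditioned on, so the path is blocked at K.
Path 6: R → L → G
  L is a chain and L is not conditioned on — no node blocks this path, so it is active.
Since the path R → L → Q → G is active, R and G are not d-separated given {K, M}.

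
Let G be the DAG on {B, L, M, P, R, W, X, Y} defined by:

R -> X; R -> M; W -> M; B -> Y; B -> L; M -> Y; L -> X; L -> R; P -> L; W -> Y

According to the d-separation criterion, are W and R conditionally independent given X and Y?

Enumerating the 6 paths from W to R and testing each for blocking by {X, Y}:
Path 1: W → M ← R
  M is a collider and its descendant Y is conditioned on, which opens it — no node blocks this path, so it is active.
Path 2: W → M → Y ← B → L → R
  M is a chain and M is not conditioned on; Y is a collider and Y is conditioned on, which opens it; B is a fork and B is not conditioned on; L is a chain and L is not conditioned on — no node blocks this path, so it is active.
Path 3: W → M → Y ← B → L → X ← R
  M is a chain and M is not conditioned on; Y is a collider and Y is conditioned on, which opens it; B is a fork and B is not conditioned on; L is a chain and L is not conditioned on; X is a collider and X is conditioned on, which opens it — no node blocks this path, so it is active.
Path 4: W → Y ← M ← R
  Y is a collider and Y is conditioned on, which opens it; M is a chain and M is not conditioned on — no node blocks this path, so it is active.
Path 5: W → Y ← B → L → R
  Y is a collider and Y is conditioned on, which opens it; B is a fork and B is not conditioned on; L is a chain and L is not conditioned on — no node blocks this path, so it is active.
Path 6: W → Y ← B → L → X ← R
  Y is a collider and Y is conditioned on, which opens it; B is a fork and B is not conditioned on; L is a chain and L is not conditioned on; X is a collider and X is conditioned on, which opens it — no node blocks this path, so it is active.
Because an active path exists, W and R are not d-separated.

No — W and R are not d-separated given {X, Y}.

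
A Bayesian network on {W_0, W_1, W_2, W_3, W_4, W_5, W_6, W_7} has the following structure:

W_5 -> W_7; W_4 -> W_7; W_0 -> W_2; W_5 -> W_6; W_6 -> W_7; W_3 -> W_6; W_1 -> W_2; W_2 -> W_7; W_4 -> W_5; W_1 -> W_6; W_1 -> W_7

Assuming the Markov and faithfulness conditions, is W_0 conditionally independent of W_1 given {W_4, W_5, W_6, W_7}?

Enumerating the 5 paths from W_0 to W_1 and testing each for blocking by {W_4, W_5, W_6, W_7}:
Path 1: W_0 → W_2 → W_7 ← W_6 ← W_1
  W_6 is a chain here and W_6 is conditioned on, so the path is blocked at W_6.
Path 2: W_0 → W_2 → W_7 ← W_5 → W_6 ← W_1
  W_5 is a fork here and W_5 is conditioned on, so the path is blocked at W_5.
Path 3: W_0 → W_2 → W_7 ← W_4 → W_5 → W_6 ← W_1
  W_4 is a fork here and W_4 is conditioned on, so the path is blocked at W_4.
Path 4: W_0 → W_2 → W_7 ← W_1
  W_2 is a chain and W_2 is not conditioned on; W_7 is a collider and W_7 is conditioned on, which opens it — no node blocks this path, so it is active.
Path 5: W_0 → W_2 ← W_1
  W_2 is a collider and its descendant W_7 is conditioned on, which opens it — no node blocks this path, so it is active.
Because an active path exists, W_0 and W_1 are not d-separated.

No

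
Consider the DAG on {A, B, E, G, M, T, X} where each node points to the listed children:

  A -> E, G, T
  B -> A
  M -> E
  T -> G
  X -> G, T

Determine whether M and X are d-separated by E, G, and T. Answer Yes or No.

Enumerating the 4 paths from M to X and testing each for blocking by {E, G, T}:
  1. M → E ← A → G ← T ← X — E:collider[open]; A:fork[open]; G:collider[open]; T:chain[blocks] ⇒ blocked
  2. M → E ← A → G ← X — E:collider[open]; A:fork[open]; G:collider[open] ⇒ active
  3. M → E ← A → T → G ← X — E:collider[open]; A:fork[open]; T:chain[blocks]; G:collider[open] ⇒ blocked
  4. M → E ← A → T ← X — E:collider[open]; A:fork[open]; T:collider[open] ⇒ active
At least one path is unblocked, so d-separation fails.

No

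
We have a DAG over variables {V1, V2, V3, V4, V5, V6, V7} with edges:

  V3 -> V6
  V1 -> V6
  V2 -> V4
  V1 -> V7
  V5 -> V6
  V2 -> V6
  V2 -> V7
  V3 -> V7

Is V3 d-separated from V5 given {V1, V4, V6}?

No

3 paths connect V3 and V5; each must be blocked for d-separation to hold:
Path 1: V3 → V7 ← V1 → V6 ← V5
  V7 is a collider here and neither V7 nor any of its descendants is conditioned on, so the collider stays closed — the path is blocked at V7.
Path 2: V3 → V7 ← V2 → V6 ← V5
  V7 is a collider here and neither V7 nor any of its descendants is conditioned on, so the collider stays closed — the path is blocked at V7.
Path 3: V3 → V6 ← V5
  V6 is a collider and V6 is conditioned on, which opens it — no node blocks this path, so it is active.
Since the path V3 → V6 ← V5 is active, V3 and V5 are not d-separated given {V1, V4, V6}.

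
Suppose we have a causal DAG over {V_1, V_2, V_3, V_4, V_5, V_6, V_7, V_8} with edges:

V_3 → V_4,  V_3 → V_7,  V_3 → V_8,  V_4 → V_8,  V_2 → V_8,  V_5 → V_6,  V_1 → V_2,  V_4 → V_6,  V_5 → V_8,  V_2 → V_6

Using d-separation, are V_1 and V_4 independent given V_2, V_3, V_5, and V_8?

Yes — V_1 and V_4 are d-separated given {V_2, V_3, V_5, V_8}.

6 paths connect V_1 and V_4; each must be blocked for d-separation to hold:
Path 1: V_1 → V_2 → V_8 ← V_5 → V_6 ← V_4
  V_2 is a chain here and V_2 is conditioned on, so the path is blocked at V_2.
Path 2: V_1 → V_2 → V_8 ← V_3 → V_4
  V_2 is a chain here and V_2 is conditioned on, so the path is blocked at V_2.
Path 3: V_1 → V_2 → V_8 ← V_4
  V_2 is a chain here and V_2 is conditioned on, so the path is blocked at V_2.
Path 4: V_1 → V_2 → V_6 ← V_5 → V_8 ← V_3 → V_4
  V_2 is a chain here and V_2 is conditioned on, so the path is blocked at V_2.
Path 5: V_1 → V_2 → V_6 ← V_5 → V_8 ← V_4
  V_2 is a chain here and V_2 is conditioned on, so the path is blocked at V_2.
Path 6: V_1 → V_2 → V_6 ← V_4
  V_2 is a chain here and V_2 is conditioned on, so the path is blocked at V_2.
All paths are blocked; V_1 ⊥ V_4 | {V_2, V_3, V_5, V_8} holds.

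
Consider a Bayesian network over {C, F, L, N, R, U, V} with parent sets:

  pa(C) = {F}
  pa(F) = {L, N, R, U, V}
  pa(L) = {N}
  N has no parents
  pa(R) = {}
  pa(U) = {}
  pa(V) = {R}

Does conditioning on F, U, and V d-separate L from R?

No

We examine all 4 paths between L and R:
Path 1: L → F ← V ← R
  V is a chain here and V is conditioned on, so the path is blocked at V.
Path 2: L → F ← R
  F is a collider and F is conditioned on, which opens it — no node blocks this path, so it is active.
Path 3: L ← N → F ← V ← R
  V is a chain here and V is conditioned on, so the path is blocked at V.
Path 4: L ← N → F ← R
  N is a fork and N is not conditioned on; F is a collider and F is conditioned on, which opens it — no node blocks this path, so it is active.
Since the path L → F ← R is active, L and R are not d-separated given {F, U, V}.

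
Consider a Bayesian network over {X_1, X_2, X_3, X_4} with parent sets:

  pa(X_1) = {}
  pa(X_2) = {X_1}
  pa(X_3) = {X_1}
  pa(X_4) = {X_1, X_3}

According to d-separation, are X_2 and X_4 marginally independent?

We examine all 2 paths between X_2 and X_4:
  1. X_2 ← X_1 → X_3 → X_4 — X_1:fork[open]; X_3:chain[open] ⇒ active
  2. X_2 ← X_1 → X_4 — X_1:fork[open] ⇒ active
Because an active path exists, X_2 and X_4 are not d-separated.

No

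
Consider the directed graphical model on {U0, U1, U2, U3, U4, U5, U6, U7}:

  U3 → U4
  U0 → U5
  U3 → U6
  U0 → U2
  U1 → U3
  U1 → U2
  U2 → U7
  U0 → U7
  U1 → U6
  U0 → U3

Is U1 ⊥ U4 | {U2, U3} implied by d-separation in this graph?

Yes

4 paths connect U1 and U4; each must be blocked for d-separation to hold:
  1. U1 → U2 ← U0 → U3 → U4 — U2:collider[open]; U0:fork[open]; U3:chain[blocks] ⇒ blocked
  2. U1 → U2 → U7 ← U0 → U3 → U4 — U2:chain[blocks]; U7:collider[blocks]; U0:fork[open]; U3:chain[blocks] ⇒ blocked
  3. U1 → U6 ← U3 → U4 — U6:collider[blocks]; U3:fork[blocks] ⇒ blocked
  4. U1 → U3 → U4 — U3:chain[blocks] ⇒ blocked
All paths are blocked; U1 ⊥ U4 | {U2, U3} holds.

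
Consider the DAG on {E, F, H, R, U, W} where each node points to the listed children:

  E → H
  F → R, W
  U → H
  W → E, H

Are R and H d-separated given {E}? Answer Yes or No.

2 paths connect R and H; each must be blocked for d-separation to hold:
Path 1: R ← F → W → H
  F is a fork and F is not conditioned on; W is a chain and W is not conditioned on — no node blocks this path, so it is active.
Path 2: R ← F → W → E → H
  E is a chain here and E is conditioned on, so the path is blocked at E.
Since the path R ← F → W → H is active, R and H are not d-separated given {E}.

No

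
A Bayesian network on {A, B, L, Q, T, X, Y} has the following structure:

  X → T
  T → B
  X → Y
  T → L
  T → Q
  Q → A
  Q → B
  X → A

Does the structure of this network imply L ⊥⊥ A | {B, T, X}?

Yes

We examine all 3 paths between L and A:
  1. L ← T → B ← Q → A — T:fork[blocks]; B:collider[open]; Q:fork[open] ⇒ blocked
  2. L ← T → Q → A — T:fork[blocks]; Q:chain[open] ⇒ blocked
  3. L ← T ← X → A — T:chain[blocks]; X:fork[blocks] ⇒ blocked
Since every path is blocked, d-separation holds.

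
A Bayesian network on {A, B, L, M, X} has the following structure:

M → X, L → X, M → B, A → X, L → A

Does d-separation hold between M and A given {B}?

We examine all 2 paths between M and A:
Path 1: M → X ← A
  X is a collider here and neither X nor any of its descendants is conditioned on, so the collider stays closed — the path is blocked at X.
Path 2: M → X ← L → A
  X is a collider here and neither X nor any of its descendants is conditioned on, so the collider stays closed — the path is blocked at X.
Since every path is blocked, d-separation holds.

Yes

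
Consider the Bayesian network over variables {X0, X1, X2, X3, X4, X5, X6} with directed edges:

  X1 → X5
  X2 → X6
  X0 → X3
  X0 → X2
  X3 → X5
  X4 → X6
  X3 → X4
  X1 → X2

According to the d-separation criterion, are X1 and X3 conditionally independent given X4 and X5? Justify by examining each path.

No

Enumerating the 3 paths from X1 to X3 and testing each for blocking by {X4, X5}:
Path 1: X1 → X2 ← X0 → X3
  X2 is a collider here and neither X2 nor any of its descendants is conditioned on, so the collider stays closed — the path is blocked at X2.
Path 2: X1 → X2 → X6 ← X4 ← X3
  X6 is a collider here and neither X6 nor any of its descendants is conditioned on, so the collider stays closed — the path is blocked at X6.
Path 3: X1 → X5 ← X3
  X5 is a collider and X5 is conditioned on, which opens it — no node blocks this path, so it is active.
Because an active path exists, X1 and X3 are not d-separated.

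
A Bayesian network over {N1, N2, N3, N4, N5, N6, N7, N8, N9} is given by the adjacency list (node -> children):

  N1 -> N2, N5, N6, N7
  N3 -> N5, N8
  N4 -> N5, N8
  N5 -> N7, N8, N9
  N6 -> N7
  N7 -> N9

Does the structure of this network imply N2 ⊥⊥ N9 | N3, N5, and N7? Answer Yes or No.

Yes — N2 and N9 are d-separated given {N3, N5, N7}.

6 paths connect N2 and N9; each must be blocked for d-separation to hold:
Path 1: N2 ← N1 → N7 ← N5 → N9
  N5 is a fork here and N5 is conditioned on, so the path is blocked at N5.
Path 2: N2 ← N1 → N7 → N9
  N7 is a chain here and N7 is conditioned on, so the path is blocked at N7.
Path 3: N2 ← N1 → N5 → N7 → N9
  N5 is a chain here and N5 is conditioned on, so the path is blocked at N5.
Path 4: N2 ← N1 → N5 → N9
  N5 is a chain here and N5 is conditioned on, so the path is blocked at N5.
Path 5: N2 ← N1 → N6 → N7 ← N5 → N9
  N5 is a fork here and N5 is conditioned on, so the path is blocked at N5.
Path 6: N2 ← N1 → N6 → N7 → N9
  N7 is a chain here and N7 is conditioned on, so the path is blocked at N7.
Every path is blocked, so N2 and N9 are d-separated given {N3, N5, N7}.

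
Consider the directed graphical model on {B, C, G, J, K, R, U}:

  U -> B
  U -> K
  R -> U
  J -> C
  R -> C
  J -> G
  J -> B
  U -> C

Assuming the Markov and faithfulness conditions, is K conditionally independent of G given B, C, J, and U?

Yes

There are 3 undirected paths between K and G; checking each against the conditioning set {B, C, J, U}:
Path 1: K ← U → B ← J → G
  U is a fork here and U is conditioned on, so the path is blocked at U.
Path 2: K ← U → C ← J → G
  U is a fork here and U is conditioned on, so the path is blocked at U.
Path 3: K ← U ← R → C ← J → G
  U is a chain here and U is conditioned on, so the path is blocked at U.
Every path is blocked, so K and G are d-separated given {B, C, J, U}.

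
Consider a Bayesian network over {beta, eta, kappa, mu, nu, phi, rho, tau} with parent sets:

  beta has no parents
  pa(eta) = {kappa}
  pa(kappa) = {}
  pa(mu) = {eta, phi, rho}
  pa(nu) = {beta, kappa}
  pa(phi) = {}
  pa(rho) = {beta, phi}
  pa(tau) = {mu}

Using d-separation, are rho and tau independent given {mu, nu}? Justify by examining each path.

Yes

There are 3 undirected paths between rho and tau; checking each against the conditioning set {mu, nu}:
  1. rho → mu → tau — mu:chain[blocks] ⇒ blocked
  2. rho ← beta → nu ← kappa → eta → mu → tau — beta:fork[open]; nu:collider[open]; kappa:fork[open]; eta:chain[open]; mu:chain[blocks] ⇒ blocked
  3. rho ← phi → mu → tau — phi:fork[open]; mu:chain[blocks] ⇒ blocked
All paths are blocked; rho ⊥ tau | {mu, nu} holds.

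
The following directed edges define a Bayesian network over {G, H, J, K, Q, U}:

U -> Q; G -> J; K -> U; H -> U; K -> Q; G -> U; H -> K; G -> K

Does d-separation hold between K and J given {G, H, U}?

Yes

4 paths connect K and J; each must be blocked for d-separation to hold:
Path 1: K → Q ← U ← G → J
  Q is a collider here and neither Q nor any of its descendants is conditioned on, so the collider stays closed — the path is blocked at Q.
Path 2: K ← G → J
  G is a fork here and G is conditioned on, so the path is blocked at G.
Path 3: K ← H → U ← G → J
  H is a fork here and H is conditioned on, so the path is blocked at H.
Path 4: K → U ← G → J
  G is a fork here and G is conditioned on, so the path is blocked at G.
All paths are blocked; K ⊥ J | {G, H, U} holds.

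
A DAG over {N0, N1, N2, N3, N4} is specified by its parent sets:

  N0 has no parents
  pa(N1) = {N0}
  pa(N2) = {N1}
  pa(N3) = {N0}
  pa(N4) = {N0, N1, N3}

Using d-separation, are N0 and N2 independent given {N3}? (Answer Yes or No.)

Enumerating the 3 paths from N0 to N2 and testing each for blocking by {N3}:
Path 1: N0 → N4 ← N1 → N2
  N4 is a collider here and neither N4 nor any of its descendants is conditioned on, so the collider stays closed — the path is blocked at N4.
Path 2: N0 → N3 → N4 ← N1 → N2
  N3 is a chain here and N3 is conditioned on, so the path is blocked at N3.
Path 3: N0 → N1 → N2
  N1 is a chain and N1 is not conditioned on — no node blocks this path, so it is active.
At least one path is unblocked, so d-separation fails.

No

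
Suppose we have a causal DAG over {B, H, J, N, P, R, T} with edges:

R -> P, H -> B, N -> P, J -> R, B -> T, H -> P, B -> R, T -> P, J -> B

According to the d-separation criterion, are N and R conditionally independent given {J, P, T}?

We examine all 5 paths between N and R:
Path 1: N → P ← T ← B → R
  T is a chain here and T is conditioned on, so the path is blocked at T.
Path 2: N → P ← T ← B ← J → R
  T is a chain here and T is conditioned on, so the path is blocked at T.
Path 3: N → P ← R
  P is a collider and P is conditioned on, which opens it — no node blocks this path, so it is active.
Path 4: N → P ← H → B → R
  P is a collider and P is conditioned on, which opens it; H is a fork and H is not conditioned on; B is a chain and B is not conditioned on — no node blocks this path, so it is active.
Path 5: N → P ← H → B ← J → R
  J is a fork here and J is conditioned on, so the path is blocked at J.
Since the path N → P ← R is active, N and R are not d-separated given {J, P, T}.

No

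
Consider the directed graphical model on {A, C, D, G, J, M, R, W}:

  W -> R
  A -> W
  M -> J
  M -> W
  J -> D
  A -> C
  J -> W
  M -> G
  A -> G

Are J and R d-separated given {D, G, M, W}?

There are 3 undirected paths between J and R; checking each against the conditioning set {D, G, M, W}:
  1. J ← M → G ← A → W → R — M:fork[blocks]; G:collider[open]; A:fork[open]; W:chain[blocks] ⇒ blocked
  2. J ← M → W → R — M:fork[blocks]; W:chain[blocks] ⇒ blocked
  3. J → W → R — W:chain[blocks] ⇒ blocked
Since every path is blocked, d-separation holds.

Yes — J and R are d-separated given {D, G, M, W}.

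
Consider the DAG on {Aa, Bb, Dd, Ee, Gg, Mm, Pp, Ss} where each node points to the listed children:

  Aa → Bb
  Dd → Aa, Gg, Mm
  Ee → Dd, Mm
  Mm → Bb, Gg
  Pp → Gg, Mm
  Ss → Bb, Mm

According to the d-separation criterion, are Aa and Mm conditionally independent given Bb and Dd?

6 paths connect Aa and Mm; each must be blocked for d-separation to hold:
Path 1: Aa ← Dd → Gg ← Pp → Mm
  Dd is a fork here and Dd is conditioned on, so the path is blocked at Dd.
Path 2: Aa ← Dd → Gg ← Mm
  Dd is a fork here and Dd is conditioned on, so the path is blocked at Dd.
Path 3: Aa ← Dd → Mm
  Dd is a fork here and Dd is conditioned on, so the path is blocked at Dd.
Path 4: Aa ← Dd ← Ee → Mm
  Dd is a chain here and Dd is conditioned on, so the path is blocked at Dd.
Path 5: Aa → Bb ← Ss → Mm
  Bb is a collider and Bb is conditioned on, which opens it; Ss is a fork and Ss is not conditioned on — no node blocks this path, so it is active.
Path 6: Aa → Bb ← Mm
  Bb is a collider and Bb is conditioned on, which opens it — no node blocks this path, so it is active.
Since the path Aa → Bb ← Ss → Mm is active, Aa and Mm are not d-separated given {Bb, Dd}.

No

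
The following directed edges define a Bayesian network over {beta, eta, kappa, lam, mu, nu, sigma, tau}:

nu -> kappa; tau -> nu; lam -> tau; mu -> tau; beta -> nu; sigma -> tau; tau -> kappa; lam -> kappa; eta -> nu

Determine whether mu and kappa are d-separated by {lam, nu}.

No

There are 3 undirected paths between mu and kappa; checking each against the conditioning set {lam, nu}:
Path 1: mu → tau ← lam → kappa
  lam is a fork here and lam is conditioned on, so the path is blocked at lam.
Path 2: mu → tau → nu → kappa
  nu is a chain here and nu is conditioned on, so the path is blocked at nu.
Path 3: mu → tau → kappa
  tau is a chain and tau is not conditioned on — no node blocks this path, so it is active.
At least one path is unblocked, so d-separation fails.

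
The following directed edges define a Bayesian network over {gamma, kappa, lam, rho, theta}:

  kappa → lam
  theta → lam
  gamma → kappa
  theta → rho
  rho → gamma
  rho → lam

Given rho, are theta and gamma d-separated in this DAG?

Yes

Enumerating the 4 paths from theta to gamma and testing each for blocking by {rho}:
Path 1: theta → lam ← kappa ← gamma
  lam is a collider here and neither lam nor any of its descendants is conditioned on, so the collider stays closed — the path is blocked at lam.
Path 2: theta → lam ← rho → gamma
  lam is a collider here and neither lam nor any of its descendants is conditioned on, so the collider stays closed — the path is blocked at lam.
Path 3: theta → rho → lam ← kappa ← gamma
  rho is a chain here and rho is conditioned on, so the path is blocked at rho.
Path 4: theta → rho → gamma
  rho is a chain here and rho is conditioned on, so the path is blocked at rho.
All paths are blocked; theta ⊥ gamma | {rho} holds.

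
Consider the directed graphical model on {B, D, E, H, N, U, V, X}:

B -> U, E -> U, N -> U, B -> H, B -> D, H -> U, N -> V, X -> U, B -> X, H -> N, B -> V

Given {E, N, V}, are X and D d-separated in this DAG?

6 paths connect X and D; each must be blocked for d-separation to hold:
  1. X ← B → D — B:fork[open] ⇒ active
  2. X → U ← B → D — U:collider[blocks]; B:fork[open] ⇒ blocked
  3. X → U ← N → V ← B → D — U:collider[blocks]; N:fork[blocks]; V:collider[open]; B:fork[open] ⇒ blocked
  4. X → U ← N ← H ← B → D — U:collider[blocks]; N:chain[blocks]; H:chain[open]; B:fork[open] ⇒ blocked
  5. X → U ← H ← B → D — U:collider[blocks]; H:chain[open]; B:fork[open] ⇒ blocked
  6. X → U ← H → N → V ← B → D — U:collider[blocks]; H:fork[open]; N:chain[blocks]; V:collider[open]; B:fork[open] ⇒ blocked
At least one path is unblocked, so d-separation fails.

No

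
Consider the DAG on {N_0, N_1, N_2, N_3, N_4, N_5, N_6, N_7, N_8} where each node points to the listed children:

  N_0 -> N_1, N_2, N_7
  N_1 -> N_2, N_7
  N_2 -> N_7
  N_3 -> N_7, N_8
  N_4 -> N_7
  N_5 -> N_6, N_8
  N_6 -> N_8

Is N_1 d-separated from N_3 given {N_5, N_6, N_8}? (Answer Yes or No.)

5 paths connect N_1 and N_3; each must be blocked for d-separation to hold:
  1. N_1 → N_2 → N_7 ← N_3 — N_2:chain[open]; N_7:collider[blocks] ⇒ blocked
  2. N_1 → N_2 ← N_0 → N_7 ← N_3 — N_2:collider[blocks]; N_0:fork[open]; N_7:collider[blocks] ⇒ blocked
  3. N_1 → N_7 ← N_3 — N_7:collider[blocks] ⇒ blocked
  4. N_1 ← N_0 → N_2 → N_7 ← N_3 — N_0:fork[open]; N_2:chain[open]; N_7:collider[blocks] ⇒ blocked
  5. N_1 ← N_0 → N_7 ← N_3 — N_0:fork[open]; N_7:collider[blocks] ⇒ blocked
All paths are blocked; N_1 ⊥ N_3 | {N_5, N_6, N_8} holds.

Yes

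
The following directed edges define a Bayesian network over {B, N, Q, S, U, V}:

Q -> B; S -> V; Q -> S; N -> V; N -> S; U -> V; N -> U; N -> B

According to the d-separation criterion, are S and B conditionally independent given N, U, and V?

No

We examine all 4 paths between S and B:
  1. S ← N → B — N:fork[blocks] ⇒ blocked
  2. S ← Q → B — Q:fork[open] ⇒ active
  3. S → V ← N → B — V:collider[open]; N:fork[blocks] ⇒ blocked
  4. S → V ← U ← N → B — V:collider[open]; U:chain[blocks]; N:fork[blocks] ⇒ blocked
Since the path S ← Q → B is active, S and B are not d-separated given {N, U, V}.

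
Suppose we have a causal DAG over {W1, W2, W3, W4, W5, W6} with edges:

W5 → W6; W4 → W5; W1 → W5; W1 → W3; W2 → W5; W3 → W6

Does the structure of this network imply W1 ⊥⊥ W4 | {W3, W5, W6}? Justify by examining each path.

We examine all 2 paths between W1 and W4:
Path 1: W1 → W5 ← W4
  W5 is a collider and W5 is conditioned on, which opens it — no node blocks this path, so it is active.
Path 2: W1 → W3 → W6 ← W5 ← W4
  W3 is a chain here and W3 is conditioned on, so the path is blocked at W3.
At least one path is unblocked, so d-separation fails.

No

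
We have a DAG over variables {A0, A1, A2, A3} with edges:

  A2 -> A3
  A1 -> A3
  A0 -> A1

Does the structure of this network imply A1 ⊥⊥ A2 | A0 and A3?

Only one path connects A1 and A2:
  1. A1 → A3 ← A2 — A3:collider[open] ⇒ active
Because an active path exists, A1 and A2 are not d-separated.

No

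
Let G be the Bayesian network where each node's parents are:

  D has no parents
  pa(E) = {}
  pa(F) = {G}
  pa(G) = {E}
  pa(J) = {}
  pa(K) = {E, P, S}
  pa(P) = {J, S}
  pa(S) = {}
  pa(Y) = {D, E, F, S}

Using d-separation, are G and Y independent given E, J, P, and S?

No

Enumerating the 4 paths from G to Y and testing each for blocking by {E, J, P, S}:
  1. G → F → Y — F:chain[open] ⇒ active
  2. G ← E → Y — E:fork[blocks] ⇒ blocked
  3. G ← E → K ← S → Y — E:fork[blocks]; K:collider[blocks]; S:fork[blocks] ⇒ blocked
  4. G ← E → K ← P ← S → Y — E:fork[blocks]; K:collider[blocks]; P:chain[blocks]; S:fork[blocks] ⇒ blocked
At least one path is unblocked, so d-separation fails.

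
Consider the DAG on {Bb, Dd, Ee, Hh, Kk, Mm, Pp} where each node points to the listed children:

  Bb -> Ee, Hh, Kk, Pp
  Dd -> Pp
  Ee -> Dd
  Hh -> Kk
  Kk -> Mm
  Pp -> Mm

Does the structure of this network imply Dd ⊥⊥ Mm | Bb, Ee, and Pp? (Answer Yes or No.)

Yes

There are 6 undirected paths between Dd and Mm; checking each against the conditioning set {Bb, Ee, Pp}:
  1. Dd ← Ee ← Bb → Kk → Mm — Ee:chain[blocks]; Bb:fork[blocks]; Kk:chain[open] ⇒ blocked
  2. Dd ← Ee ← Bb → Pp → Mm — Ee:chain[blocks]; Bb:fork[blocks]; Pp:chain[blocks] ⇒ blocked
  3. Dd ← Ee ← Bb → Hh → Kk → Mm — Ee:chain[blocks]; Bb:fork[blocks]; Hh:chain[open]; Kk:chain[open] ⇒ blocked
  4. Dd → Pp ← Bb → Kk → Mm — Pp:collider[open]; Bb:fork[blocks]; Kk:chain[open] ⇒ blocked
  5. Dd → Pp ← Bb → Hh → Kk → Mm — Pp:collider[open]; Bb:fork[blocks]; Hh:chain[open]; Kk:chain[open] ⇒ blocked
  6. Dd → Pp → Mm — Pp:chain[blocks] ⇒ blocked
Every path is blocked, so Dd and Mm are d-separated given {Bb, Ee, Pp}.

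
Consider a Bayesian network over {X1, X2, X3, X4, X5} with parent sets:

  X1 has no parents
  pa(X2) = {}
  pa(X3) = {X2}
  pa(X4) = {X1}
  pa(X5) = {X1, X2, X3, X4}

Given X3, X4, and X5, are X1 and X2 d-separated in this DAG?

Enumerating the 4 paths from X1 to X2 and testing each for blocking by {X3, X4, X5}:
Path 1: X1 → X5 ← X2
  X5 is a collider and X5 is conditioned on, which opens it — no node blocks this path, so it is active.
Path 2: X1 → X5 ← X3 ← X2
  X3 is a chain here and X3 is conditioned on, so the path is blocked at X3.
Path 3: X1 → X4 → X5 ← X2
  X4 is a chain here and X4 is conditioned on, so the path is blocked at X4.
Path 4: X1 → X4 → X5 ← X3 ← X2
  X4 is a chain here and X4 is conditioned on, so the path is blocked at X4.
Since the path X1 → X5 ← X2 is active, X1 and X2 are not d-separated given {X3, X4, X5}.

No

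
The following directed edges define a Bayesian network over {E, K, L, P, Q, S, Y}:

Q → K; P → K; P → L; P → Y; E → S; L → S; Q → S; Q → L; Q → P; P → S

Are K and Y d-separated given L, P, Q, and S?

Yes — K and Y are d-separated given {L, P, Q, S}.

6 paths connect K and Y; each must be blocked for d-separation to hold:
Path 1: K ← P → Y
  P is a fork here and P is conditioned on, so the path is blocked at P.
Path 2: K ← Q → L ← P → Y
  Q is a fork here and Q is conditioned on, so the path is blocked at Q.
Path 3: K ← Q → L → S ← P → Y
  Q is a fork here and Q is conditioned on, so the path is blocked at Q.
Path 4: K ← Q → P → Y
  Q is a fork here and Q is conditioned on, so the path is blocked at Q.
Path 5: K ← Q → S ← L ← P → Y
  Q is a fork here and Q is conditioned on, so the path is blocked at Q.
Path 6: K ← Q → S ← P → Y
  Q is a fork here and Q is conditioned on, so the path is blocked at Q.
Since every path is blocked, d-separation holds.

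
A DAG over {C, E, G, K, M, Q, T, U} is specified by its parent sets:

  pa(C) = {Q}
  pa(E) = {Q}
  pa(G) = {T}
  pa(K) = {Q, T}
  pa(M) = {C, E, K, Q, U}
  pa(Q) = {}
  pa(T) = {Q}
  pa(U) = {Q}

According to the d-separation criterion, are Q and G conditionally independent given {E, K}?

No

Enumerating the 6 paths from Q to G and testing each for blocking by {E, K}:
  1. Q → U → M ← K ← T → G — U:chain[open]; M:collider[blocks]; K:chain[blocks]; T:fork[open] ⇒ blocked
  2. Q → K ← T → G — K:collider[open]; T:fork[open] ⇒ active
  3. Q → T → G — T:chain[open] ⇒ active
  4. Q → C → M ← K ← T → G — C:chain[open]; M:collider[blocks]; K:chain[blocks]; T:fork[open] ⇒ blocked
  5. Q → E → M ← K ← T → G — E:chain[blocks]; M:collider[blocks]; K:chain[blocks]; T:fork[open] ⇒ blocked
  6. Q → M ← K ← T → G — M:collider[blocks]; K:chain[blocks]; T:fork[open] ⇒ blocked
Since the path Q → K ← T → G is active, Q and G are not d-separated given {E, K}.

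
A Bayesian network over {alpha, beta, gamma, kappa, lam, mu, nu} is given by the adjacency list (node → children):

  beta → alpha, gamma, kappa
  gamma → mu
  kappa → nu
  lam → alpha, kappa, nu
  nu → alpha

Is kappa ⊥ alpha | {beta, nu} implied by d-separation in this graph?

There are 5 undirected paths between kappa and alpha; checking each against the conditioning set {beta, nu}:
  1. kappa → nu → alpha — nu:chain[blocks] ⇒ blocked
  2. kappa → nu ← lam → alpha — nu:collider[open]; lam:fork[open] ⇒ active
  3. kappa ← lam → nu → alpha — lam:fork[open]; nu:chain[blocks] ⇒ blocked
  4. kappa ← lam → alpha — lam:fork[open] ⇒ active
  5. kappa ← beta → alpha — beta:fork[blocks] ⇒ blocked
Since the path kappa → nu ← lam → alpha is active, kappa and alpha are not d-separated given {beta, nu}.

No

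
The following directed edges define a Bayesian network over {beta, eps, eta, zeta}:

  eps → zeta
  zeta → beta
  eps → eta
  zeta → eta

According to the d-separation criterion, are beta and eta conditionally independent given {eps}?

No — beta and eta are not d-separated given {eps}.

We examine all 2 paths between beta and eta:
Path 1: beta ← zeta → eta
  zeta is a fork and zeta is not conditioned on — no node blocks this path, so it is active.
Path 2: beta ← zeta ← eps → eta
  eps is a fork here and eps is conditioned on, so the path is blocked at eps.
Because an active path exists, beta and eta are not d-separated.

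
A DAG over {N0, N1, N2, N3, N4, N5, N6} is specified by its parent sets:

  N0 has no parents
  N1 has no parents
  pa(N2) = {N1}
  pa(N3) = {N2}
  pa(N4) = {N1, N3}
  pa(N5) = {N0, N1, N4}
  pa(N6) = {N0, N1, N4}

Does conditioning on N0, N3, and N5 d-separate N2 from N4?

No

We examine all 6 paths between N2 and N4:
Path 1: N2 → N3 → N4
  N3 is a chain here and N3 is conditioned on, so the path is blocked at N3.
Path 2: N2 ← N1 → N5 ← N4
  N1 is a fork and N1 is not conditioned on; N5 is a collider and N5 is conditioned on, which opens it — no node blocks this path, so it is active.
Path 3: N2 ← N1 → N5 ← N0 → N6 ← N4
  N0 is a fork here and N0 is conditioned on, so the path is blocked at N0.
Path 4: N2 ← N1 → N6 ← N4
  N6 is a collider here and neither N6 nor any of its descendants is conditioned on, so the collider stays closed — the path is blocked at N6.
Path 5: N2 ← N1 → N6 ← N0 → N5 ← N4
  N6 is a collider here and neither N6 nor any of its descendants is conditioned on, so the collider stays closed — the path is blocked at N6.
Path 6: N2 ← N1 → N4
  N1 is a fork and N1 is not conditioned on — no node blocks this path, so it is active.
At least one path is unblocked, so d-separation fails.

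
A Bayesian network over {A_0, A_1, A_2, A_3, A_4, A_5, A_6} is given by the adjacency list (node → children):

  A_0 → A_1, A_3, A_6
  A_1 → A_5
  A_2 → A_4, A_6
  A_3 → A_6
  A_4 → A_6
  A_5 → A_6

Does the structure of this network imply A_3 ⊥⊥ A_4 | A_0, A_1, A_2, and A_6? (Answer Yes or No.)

We examine all 6 paths between A_3 and A_4:
  1. A_3 → A_6 ← A_4 — A_6:collider[open] ⇒ active
  2. A_3 → A_6 ← A_2 → A_4 — A_6:collider[open]; A_2:fork[blocks] ⇒ blocked
  3. A_3 ← A_0 → A_6 ← A_4 — A_0:fork[blocks]; A_6:collider[open] ⇒ blocked
  4. A_3 ← A_0 → A_6 ← A_2 → A_4 — A_0:fork[blocks]; A_6:collider[open]; A_2:fork[blocks] ⇒ blocked
  5. A_3 ← A_0 → A_1 → A_5 → A_6 ← A_4 — A_0:fork[blocks]; A_1:chain[blocks]; A_5:chain[open]; A_6:collider[open] ⇒ blocked
  6. A_3 ← A_0 → A_1 → A_5 → A_6 ← A_2 → A_4 — A_0:fork[blocks]; A_1:chain[blocks]; A_5:chain[open]; A_6:collider[open]; A_2:fork[blocks] ⇒ blocked
Because an active path exists, A_3 and A_4 are not d-separated.

No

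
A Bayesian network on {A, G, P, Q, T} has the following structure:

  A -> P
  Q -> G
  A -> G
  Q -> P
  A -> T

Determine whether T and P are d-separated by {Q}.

Enumerating the 2 paths from T to P and testing each for blocking by {Q}:
Path 1: T ← A → P
  A is a fork and A is not conditioned on — no node blocks this path, so it is active.
Path 2: T ← A → G ← Q → P
  G is a collider here and neither G nor any of its descendants is conditioned on, so the collider stays closed — the path is blocked at G.
At least one path is unblocked, so d-separation fails.

No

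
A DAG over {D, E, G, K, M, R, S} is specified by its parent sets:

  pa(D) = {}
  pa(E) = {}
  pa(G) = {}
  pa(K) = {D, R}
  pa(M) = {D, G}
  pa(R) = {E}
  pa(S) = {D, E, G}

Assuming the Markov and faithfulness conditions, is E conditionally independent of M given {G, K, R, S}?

Enumerating the 4 paths from E to M and testing each for blocking by {G, K, R, S}:
Path 1: E → S ← G → M
  G is a fork here and G is conditioned on, so the path is blocked at G.
Path 2: E → S ← D → M
  S is a collider and S is conditioned on, which opens it; D is a fork and D is not conditioned on — no node blocks this path, so it is active.
Path 3: E → R → K ← D → S ← G → M
  R is a chain here and R is conditioned on, so the path is blocked at R.
Path 4: E → R → K ← D → M
  R is a chain here and R is conditioned on, so the path is blocked at R.
At least one path is unblocked, so d-separation fails.

No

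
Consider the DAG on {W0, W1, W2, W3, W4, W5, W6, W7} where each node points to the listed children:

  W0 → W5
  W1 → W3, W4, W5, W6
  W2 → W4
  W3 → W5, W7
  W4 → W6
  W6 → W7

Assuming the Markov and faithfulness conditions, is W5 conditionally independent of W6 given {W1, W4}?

There are 6 undirected paths between W5 and W6; checking each against the conditioning set {W1, W4}:
Path 1: W5 ← W3 ← W1 → W4 → W6
  W1 is a fork here and W1 is conditioned on, so the path is blocked at W1.
Path 2: W5 ← W3 ← W1 → W6
  W1 is a fork here and W1 is conditioned on, so the path is blocked at W1.
Path 3: W5 ← W3 → W7 ← W6
  W7 is a collider here and neither W7 nor any of its descendants is conditioned on, so the collider stays closed — the path is blocked at W7.
Path 4: W5 ← W1 → W3 → W7 ← W6
  W1 is a fork here and W1 is conditioned on, so the path is blocked at W1.
Path 5: W5 ← W1 → W4 → W6
  W1 is a fork here and W1 is conditioned on, so the path is blocked at W1.
Path 6: W5 ← W1 → W6
  W1 is a fork here and W1 is conditioned on, so the path is blocked at W1.
All paths are blocked; W5 ⊥ W6 | {W1, W4} holds.

Yes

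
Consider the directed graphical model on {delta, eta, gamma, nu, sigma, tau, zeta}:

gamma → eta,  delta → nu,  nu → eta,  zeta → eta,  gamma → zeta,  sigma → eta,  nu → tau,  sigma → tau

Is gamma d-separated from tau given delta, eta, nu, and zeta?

There are 4 undirected paths between gamma and tau; checking each against the conditioning set {delta, eta, nu, zeta}:
Path 1: gamma → eta ← nu → tau
  nu is a fork here and nu is conditioned on, so the path is blocked at nu.
Path 2: gamma → eta ← sigma → tau
  eta is a collider and eta is conditioned on, which opens it; sigma is a fork and sigma is not conditioned on — no node blocks this path, so it is active.
Path 3: gamma → zeta → eta ← nu → tau
  zeta is a chain here and zeta is conditioned on, so the path is blocked at zeta.
Path 4: gamma → zeta → eta ← sigma → tau
  zeta is a chain here and zeta is conditioned on, so the path is blocked at zeta.
Since the path gamma → eta ← sigma → tau is active, gamma and tau are not d-separated given {delta, eta, nu, zeta}.

No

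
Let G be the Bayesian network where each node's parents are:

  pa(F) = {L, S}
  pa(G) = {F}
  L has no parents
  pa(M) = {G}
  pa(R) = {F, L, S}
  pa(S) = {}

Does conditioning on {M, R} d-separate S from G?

No

3 paths connect S and G; each must be blocked for d-separation to hold:
  1. S → R ← L → F → G — R:collider[open]; L:fork[open]; F:chain[open] ⇒ active
  2. S → R ← F → G — R:collider[open]; F:fork[open] ⇒ active
  3. S → F → G — F:chain[open] ⇒ active
Because an active path exists, S and G are not d-separated.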